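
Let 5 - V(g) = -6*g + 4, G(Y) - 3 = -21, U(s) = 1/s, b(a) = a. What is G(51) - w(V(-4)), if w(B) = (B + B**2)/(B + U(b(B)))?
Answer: 1049/265 ≈ 3.9585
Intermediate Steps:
G(Y) = -18 (G(Y) = 3 - 21 = -18)
V(g) = 1 + 6*g (V(g) = 5 - (-6*g + 4) = 5 - (4 - 6*g) = 5 + (-4 + 6*g) = 1 + 6*g)
w(B) = (B + B**2)/(B + 1/B)
G(51) - w(V(-4)) = -18 - (1 + 6*(-4))**2*(1 + (1 + 6*(-4)))/(1 + (1 + 6*(-4))**2) = -18 - (1 - 24)**2*(1 + (1 - 24))/(1 + (1 - 24)**2) = -18 - (-23)**2*(1 - 23)/(1 + (-23)**2) = -18 - 529*(-22)/(1 + 529) = -18 - 529*(-22)/530 = -18 - 1*(-5819/265) = -18 + 5819/265 = 1049/265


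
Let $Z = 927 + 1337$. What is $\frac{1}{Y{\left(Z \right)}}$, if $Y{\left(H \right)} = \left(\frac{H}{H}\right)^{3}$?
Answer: $1$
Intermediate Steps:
$Z = 2264$
$Y{\left(H \right)} = 1$ ($Y{\left(H \right)} = 1^{3} = 1$)
$\frac{1}{Y{\left(Z \right)}} = 1^{-1} = 1$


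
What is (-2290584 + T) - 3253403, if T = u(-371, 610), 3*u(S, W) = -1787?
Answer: -16633748/3 ≈ -5.5446e+6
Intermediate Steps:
u(S, W) = -1787/3 (u(S, W) = (⅓)*(-1787) = -1787/3)
T = -1787/3 ≈ -595.67
(-2290584 + T) - 3253403 = (-2290584 - 1787/3) - 3253403 = -6873539/3 - 3253403 = -16633748/3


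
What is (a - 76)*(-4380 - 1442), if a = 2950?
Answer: -16732428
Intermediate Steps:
(a - 76)*(-4380 - 1442) = (2950 - 76)*(-4380 - 1442) = 2874*(-5822) = -16732428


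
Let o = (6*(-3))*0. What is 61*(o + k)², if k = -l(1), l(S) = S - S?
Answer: 0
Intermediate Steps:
l(S) = 0
o = 0 (o = -18*0 = 0)
k = 0 (k = -1*0 = 0)
61*(o + k)² = 61*(0 + 0)² = 61*0² = 61*0 = 0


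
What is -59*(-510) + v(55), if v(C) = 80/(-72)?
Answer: 270800/9 ≈ 30089.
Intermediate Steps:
v(C) = -10/9 (v(C) = 80*(-1/72) = -10/9)
-59*(-510) + v(55) = -59*(-510) - 10/9 = 30090 - 10/9 = 270800/9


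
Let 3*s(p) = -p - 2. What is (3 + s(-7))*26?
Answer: 364/3 ≈ 121.33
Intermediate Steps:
s(p) = -⅔ - p/3 (s(p) = (-p - 2)/3 = (-2 - p)/3 = -⅔ - p/3)
(3 + s(-7))*26 = (3 + (-⅔ - ⅓*(-7)))*26 = (3 + (-⅔ + 7/3))*26 = (3 + 5/3)*26 = (14/3)*26 = 364/3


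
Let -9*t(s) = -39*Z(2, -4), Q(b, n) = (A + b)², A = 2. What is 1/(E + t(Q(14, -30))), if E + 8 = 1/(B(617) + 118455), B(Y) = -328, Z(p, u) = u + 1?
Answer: -118127/2480666 ≈ -0.047619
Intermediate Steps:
Z(p, u) = 1 + u
Q(b, n) = (2 + b)²
t(s) = -13 (t(s) = -(-13)*(1 - 4)/3 = -(-13)*(-3)/3 = -⅑*117 = -13)
E = -945015/118127 (E = -8 + 1/(-328 + 118455) = -8 + 1/118127 = -945015/118127 ≈ -8.0000)
1/(E + t(Q(14, -30))) = 1/(-945015/118127 - 13) = 1/(-2480666/118127) = -118127/2480666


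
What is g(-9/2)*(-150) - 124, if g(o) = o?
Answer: 551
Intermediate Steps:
g(-9/2)*(-150) - 124 = -9/2*(-150) - 124 = 675 - 124 = 551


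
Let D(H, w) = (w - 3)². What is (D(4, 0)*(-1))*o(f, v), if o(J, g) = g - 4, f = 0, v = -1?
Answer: 45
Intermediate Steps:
o(J, g) = -4 + g
D(H, w) = (-3 + w)²
(D(4, 0)*(-1))*o(f, v) = ((-3 + 0)²*(-1))*(-4 - 1) = ((-3)²*(-1))*(-5) = (9*(-1))*(-5) = -9*(-5) = 45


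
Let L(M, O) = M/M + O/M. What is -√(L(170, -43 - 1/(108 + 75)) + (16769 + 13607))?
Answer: -2*√73498977165/3111 ≈ -174.29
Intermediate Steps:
L(M, O) = 1 + O/M
-√(L(170, -43 - 1/(108 + 75)) + (16769 + 13607)) = -√((170 + (-43 - 1/(108 + 75)))/170 + (16769 + 13607)) = -√((170 + (-43 - 1/183))/170 + 30376) = -√((170 - 7870/183)/170 + 30376) = -√((1/170)*(23240/183) + 30376) = -√(2324/3111 + 30376) = -√(94502060/3111) = -2*√73498977165/3111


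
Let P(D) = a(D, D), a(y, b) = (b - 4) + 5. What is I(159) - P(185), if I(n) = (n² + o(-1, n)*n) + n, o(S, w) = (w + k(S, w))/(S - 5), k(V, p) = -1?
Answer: 21067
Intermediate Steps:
o(S, w) = (-1 + w)/(-5 + S) (o(S, w) = (w - 1)/(S - 5) = (-1 + w)/(-5 + S))
a(y, b) = 1 + b (a(y, b) = (-4 + b) + 5 = 1 + b)
P(D) = 1 + D
I(n) = n + n² + n*(⅙ - n/6) (I(n) = (n² + ((-1 + n)/(-5 - 1))*n) + n = (n² + ((-1 + n)/(-6))*n) + n = (n² + (-(-1 + n)/6)*n) + n = (n² + (⅙ - n/6)*n) + n = (n² + n*(⅙ - n/6)) + n = n + n² + n*(⅙ - n/6))
I(159) - P(185) = (⅙)*159*(7 + 5*159) - (1 + 185) = (⅙)*159*(7 + 795) - 1*186 = (⅙)*159*802 - 186 = 21253 - 186 = 21067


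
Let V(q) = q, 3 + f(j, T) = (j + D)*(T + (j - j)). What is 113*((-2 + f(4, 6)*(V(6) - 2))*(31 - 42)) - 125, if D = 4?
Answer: -221379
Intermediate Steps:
f(j, T) = -3 + T*(4 + j) (f(j, T) = -3 + (j + 4)*(T + (j - j)) = -3 + (4 + j)*(T + 0) = -3 + (4 + j)*T = -3 + T*(4 + j))
113*((-2 + f(4, 6)*(V(6) - 2))*(31 - 42)) - 125 = 113*((-2 + (-3 + 4*6 + 6*4)*(6 - 2))*(31 - 42)) - 125 = 113*((-2 + (-3 + 24 + 24)*4)*(-11)) - 125 = 113*((-2 + 45*4)*(-11)) - 125 = 113*((-2 + 180)*(-11)) - 125 = 113*(178*(-11)) - 125 = 113*(-1958) - 125 = -221254 - 125 = -221379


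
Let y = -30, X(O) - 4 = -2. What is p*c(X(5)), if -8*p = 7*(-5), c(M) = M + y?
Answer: -245/2 ≈ -122.50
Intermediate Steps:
X(O) = 2 (X(O) = 4 - 2 = 2)
c(M) = -30 + M (c(M) = M - 30 = -30 + M)
p = 35/8 (p = -7*(-5)/8 = -⅛*(-35) = 35/8 ≈ 4.3750)
p*c(X(5)) = 35*(-30 + 2)/8 = (35/8)*(-28) = -245/2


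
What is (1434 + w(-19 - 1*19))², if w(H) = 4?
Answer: 2067844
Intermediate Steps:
(1434 + w(-19 - 1*19))² = (1434 + 4)² = 1438² = 2067844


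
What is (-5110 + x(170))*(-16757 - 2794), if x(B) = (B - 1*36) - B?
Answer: 100609446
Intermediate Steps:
x(B) = -36 (x(B) = (B - 36) - B = (-36 + B) - B = -36)
(-5110 + x(170))*(-16757 - 2794) = (-5110 - 36)*(-16757 - 2794) = -5146*(-19551) = 100609446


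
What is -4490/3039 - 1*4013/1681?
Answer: -19743197/5108559 ≈ -3.8647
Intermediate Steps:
-4490/3039 - 1*4013/1681 = -4490*1/3039 - 4013*1/1681 = -4490/3039 - 4013/1681 = -19743197/5108559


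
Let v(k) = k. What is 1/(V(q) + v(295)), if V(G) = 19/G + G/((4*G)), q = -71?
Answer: 284/83775 ≈ 0.0033900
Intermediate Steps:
V(G) = ¼ + 19/G (V(G) = 19/G + G*(1/(4*G)) = 19/G + ¼ = ¼ + 19/G)
1/(V(q) + v(295)) = 1/((¼)*(76 - 71)/(-71) + 295) = 1/((¼)*(-1/71)*5 + 295) = 1/(-5/284 + 295) = 1/(83775/284) = 284/83775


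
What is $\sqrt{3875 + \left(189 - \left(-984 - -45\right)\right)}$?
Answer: $\sqrt{5003} \approx 70.732$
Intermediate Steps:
$\sqrt{3875 + \left(189 - \left(-984 - -45\right)\right)} = \sqrt{3875 + \left(189 - \left(-984 + 45\right)\right)} = \sqrt{3875 + \left(189 - -939\right)} = \sqrt{3875 + \left(189 + 939\right)} = \sqrt{3875 + 1128} = \sqrt{5003}$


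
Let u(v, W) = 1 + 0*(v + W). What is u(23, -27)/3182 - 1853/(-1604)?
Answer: 2948925/2551964 ≈ 1.1556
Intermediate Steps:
u(v, W) = 1 (u(v, W) = 1 + 0*(W + v) = 1 + 0 = 1)
u(23, -27)/3182 - 1853/(-1604) = 1/3182 - 1853/(-1604) = 1*(1/3182) - 1853*(-1/1604) = 1/3182 + 1853/1604 = 2948925/2551964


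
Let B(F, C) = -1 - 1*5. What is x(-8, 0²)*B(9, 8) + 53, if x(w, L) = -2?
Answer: 65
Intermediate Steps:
B(F, C) = -6 (B(F, C) = -1 - 5 = -6)
x(-8, 0²)*B(9, 8) + 53 = -2*(-6) + 53 = 12 + 53 = 65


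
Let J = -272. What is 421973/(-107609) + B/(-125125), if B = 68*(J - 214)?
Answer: -49243109393/13464576125 ≈ -3.6572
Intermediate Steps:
B = -33048 (B = 68*(-272 - 214) = 68*(-486) = -33048)
421973/(-107609) + B/(-125125) = 421973/(-107609) - 33048/(-125125) = 421973*(-1/107609) - 33048*(-1/125125) = -421973/107609 + 33048/125125 = -49243109393/13464576125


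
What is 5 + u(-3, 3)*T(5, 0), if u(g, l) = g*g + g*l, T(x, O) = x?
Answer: 5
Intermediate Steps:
u(g, l) = g² + g*l
5 + u(-3, 3)*T(5, 0) = 5 - 3*(-3 + 3)*5 = 5 - 3*0*5 = 5 + 0*5 = 5 + 0 = 5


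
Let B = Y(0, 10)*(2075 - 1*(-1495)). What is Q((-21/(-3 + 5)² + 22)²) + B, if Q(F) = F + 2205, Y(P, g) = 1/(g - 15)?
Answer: 28345/16 ≈ 1771.6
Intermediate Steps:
Y(P, g) = 1/(-15 + g)
B = -714 (B = (2075 - 1*(-1495))/(-15 + 10) = (2075 + 1495)/(-5) = -⅕*3570 = -714)
Q(F) = 2205 + F
Q((-21/(-3 + 5)² + 22)²) + B = (2205 + (-21/(-3 + 5)² + 22)²) - 714 = (2205 + (-21/(2²) + 22)²) - 714 = (2205 + (-21/4 + 22)²) - 714 = (2205 + (67/4)²) - 714 = (2205 + 4489/16) - 714 = 39769/16 - 714 = 28345/16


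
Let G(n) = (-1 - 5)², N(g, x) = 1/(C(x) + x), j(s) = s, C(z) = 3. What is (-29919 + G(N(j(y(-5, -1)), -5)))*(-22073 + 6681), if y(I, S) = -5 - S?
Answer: 459959136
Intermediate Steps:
N(g, x) = 1/(3 + x)
G(n) = 36 (G(n) = (-6)² = 36)
(-29919 + G(N(j(y(-5, -1)), -5)))*(-22073 + 6681) = (-29919 + 36)*(-22073 + 6681) = -29883*(-15392) = 459959136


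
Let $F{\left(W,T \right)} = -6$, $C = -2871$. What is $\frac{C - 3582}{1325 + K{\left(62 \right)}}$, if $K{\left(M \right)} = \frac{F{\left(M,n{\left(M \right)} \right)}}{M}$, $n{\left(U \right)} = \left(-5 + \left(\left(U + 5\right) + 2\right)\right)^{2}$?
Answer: $- \frac{200043}{41072} \approx -4.8705$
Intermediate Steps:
$n{\left(U \right)} = \left(2 + U\right)^{2}$ ($n{\left(U \right)} = \left(-5 + \left(\left(5 + U\right) + 2\right)\right)^{2} = \left(-5 + \left(7 + U\right)\right)^{2} = \left(2 + U\right)^{2}$)
$K{\left(M \right)} = - \frac{6}{M}$
$\frac{C - 3582}{1325 + K{\left(62 \right)}} = \frac{-2871 - 3582}{1325 - \frac{6}{62}} = - \frac{6453}{1325 - \frac{3}{31}} = - \frac{6453}{\frac{41072}{31}} = \left(-6453\right) \frac{31}{41072} = - \frac{200043}{41072}$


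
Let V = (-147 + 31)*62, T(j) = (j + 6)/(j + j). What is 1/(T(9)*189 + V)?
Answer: -2/14069 ≈ -0.00014216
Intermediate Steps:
T(j) = (6 + j)/(2*j) (T(j) = (6 + j)/((2*j)) = (6 + j)*(1/(2*j)) = (6 + j)/(2*j))
V = -7192 (V = -116*62 = -7192)
1/(T(9)*189 + V) = 1/(((½)*(6 + 9)/9)*189 - 7192) = 1/(((½)*(⅑)*15)*189 - 7192) = 1/((⅚)*189 - 7192) = 1/(315/2 - 7192) = 1/(-14069/2) = -2/14069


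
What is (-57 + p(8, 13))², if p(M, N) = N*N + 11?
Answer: 15129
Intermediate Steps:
p(M, N) = 11 + N² (p(M, N) = N² + 11 = 11 + N²)
(-57 + p(8, 13))² = (-57 + (11 + 13²))² = (-57 + (11 + 169))² = (-57 + 180)² = 123² = 15129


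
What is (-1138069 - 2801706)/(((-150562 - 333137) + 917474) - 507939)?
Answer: 3939775/74164 ≈ 53.122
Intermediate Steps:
(-1138069 - 2801706)/(((-150562 - 333137) + 917474) - 507939) = -3939775/((-483699 + 917474) - 507939) = -3939775/(433775 - 507939) = -3939775/(-74164) = -3939775*(-1/74164) = 3939775/74164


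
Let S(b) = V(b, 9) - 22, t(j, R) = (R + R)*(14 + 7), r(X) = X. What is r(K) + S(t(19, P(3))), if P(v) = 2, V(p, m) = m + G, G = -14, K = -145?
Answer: -172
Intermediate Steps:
V(p, m) = -14 + m (V(p, m) = m - 14 = -14 + m)
t(j, R) = 42*R (t(j, R) = (2*R)*21 = 42*R)
S(b) = -27 (S(b) = (-14 + 9) - 22 = -5 - 22 = -27)
r(K) + S(t(19, P(3))) = -145 - 27 = -172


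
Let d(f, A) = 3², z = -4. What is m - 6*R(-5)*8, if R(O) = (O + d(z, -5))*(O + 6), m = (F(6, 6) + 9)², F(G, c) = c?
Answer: 33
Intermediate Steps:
d(f, A) = 9
m = 225 (m = (6 + 9)² = 15² = 225)
R(O) = (6 + O)*(9 + O) (R(O) = (O + 9)*(O + 6) = (9 + O)*(6 + O) = (6 + O)*(9 + O))
m - 6*R(-5)*8 = 225 - 6*(54 + (-5)² + 15*(-5))*8 = 225 - 6*(54 + 25 - 75)*8 = 225 - 6*4*8 = 225 - 24*8 = 225 - 192 = 33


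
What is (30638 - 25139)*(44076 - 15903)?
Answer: 154923327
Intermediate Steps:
(30638 - 25139)*(44076 - 15903) = 5499*28173 = 154923327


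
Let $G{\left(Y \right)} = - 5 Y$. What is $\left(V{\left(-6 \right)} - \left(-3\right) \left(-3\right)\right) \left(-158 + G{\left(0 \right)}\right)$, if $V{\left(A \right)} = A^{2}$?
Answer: $-4266$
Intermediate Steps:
$\left(V{\left(-6 \right)} - \left(-3\right) \left(-3\right)\right) \left(-158 + G{\left(0 \right)}\right) = \left(\left(-6\right)^{2} - \left(-3\right) \left(-3\right)\right) \left(-158 - 0\right) = \left(36 - 9\right) \left(-158 + 0\right) = \left(36 - 9\right) \left(-158\right) = 27 \left(-158\right) = -4266$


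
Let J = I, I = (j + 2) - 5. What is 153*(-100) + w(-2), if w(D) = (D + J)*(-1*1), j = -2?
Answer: -15293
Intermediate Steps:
I = -5 (I = (-2 + 2) - 5 = 0 - 5 = -5)
J = -5
w(D) = 5 - D (w(D) = (D - 5)*(-1*1) = (-5 + D)*(-1) = 5 - D)
153*(-100) + w(-2) = 153*(-100) + (5 - 1*(-2)) = -15300 + (5 + 2) = -15300 + 7 = -15293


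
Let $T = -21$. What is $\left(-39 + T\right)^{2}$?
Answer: $3600$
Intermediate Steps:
$\left(-39 + T\right)^{2} = \left(-39 - 21\right)^{2} = \left(-60\right)^{2} = 3600$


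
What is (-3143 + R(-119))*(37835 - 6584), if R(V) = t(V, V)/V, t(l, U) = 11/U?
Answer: -1390919883012/14161 ≈ -9.8222e+7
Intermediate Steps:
R(V) = 11/V**2 (R(V) = (11/V)/V = 11/V**2)
(-3143 + R(-119))*(37835 - 6584) = (-3143 + 11/(-119)**2)*(37835 - 6584) = (-3143 + 11*(1/14161))*31251 = (-3143 + 11/14161)*31251 = -44508012/14161*31251 = -1390919883012/14161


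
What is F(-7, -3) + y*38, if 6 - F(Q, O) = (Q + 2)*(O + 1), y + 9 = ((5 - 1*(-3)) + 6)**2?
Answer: 7102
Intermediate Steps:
y = 187 (y = -9 + ((5 - 1*(-3)) + 6)**2 = -9 + ((5 + 3) + 6)**2 = -9 + (8 + 6)**2 = -9 + 14**2 = -9 + 196 = 187)
F(Q, O) = 6 - (1 + O)*(2 + Q) (F(Q, O) = 6 - (Q + 2)*(O + 1) = 6 - (2 + Q)*(1 + O) = 6 - (1 + O)*(2 + Q))
F(-7, -3) + y*38 = (4 - 1*(-7) - 2*(-3) - 1*(-3)*(-7)) + 187*38 = (4 + 7 + 6 - 21) + 7106 = -4 + 7106 = 7102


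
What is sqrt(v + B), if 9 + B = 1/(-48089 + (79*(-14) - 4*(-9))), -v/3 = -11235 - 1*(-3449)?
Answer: sqrt(56425363354910)/49159 ≈ 152.80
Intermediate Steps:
v = 23358 (v = -3*(-11235 - 1*(-3449)) = -3*(-11235 + 3449) = -3*(-7786) = 23358)
B = -442432/49159 (B = -9 + 1/(-48089 + (79*(-14) - 4*(-9))) = -9 + 1/(-48089 + (-1106 + 36)) = -9 + 1/(-48089 - 1070) = -9 + 1/(-49159) = -9 - 1/49159 = -442432/49159 ≈ -9.0000)
sqrt(v + B) = sqrt(23358 - 442432/49159) = sqrt(1147813490/49159) = sqrt(56425363354910)/49159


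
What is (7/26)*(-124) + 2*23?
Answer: 164/13 ≈ 12.615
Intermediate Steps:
(7/26)*(-124) + 2*23 = (7*(1/26))*(-124) + 46 = (7/26)*(-124) + 46 = -434/13 + 46 = 164/13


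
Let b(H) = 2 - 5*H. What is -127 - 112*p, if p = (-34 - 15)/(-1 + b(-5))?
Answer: 1093/13 ≈ 84.077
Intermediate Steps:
b(H) = 2 - 5*H
p = -49/26 (p = (-34 - 15)/(-1 + (2 - 5*(-5))) = -49/(-1 + (2 + 25)) = -49/(-1 + 27) = -49/26 ≈ -1.8846)
-127 - 112*p = -127 - 112*(-49/26) = -127 + 2744/13 = 1093/13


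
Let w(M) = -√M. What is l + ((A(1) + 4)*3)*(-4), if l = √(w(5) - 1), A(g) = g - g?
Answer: -48 + I*√(1 + √5) ≈ -48.0 + 1.7989*I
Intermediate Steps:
A(g) = 0
l = √(-1 - √5) (l = √(-√5 - 1) = √(-1 - √5) ≈ 1.7989*I)
l + ((A(1) + 4)*3)*(-4) = √(-1 - √5) + ((0 + 4)*3)*(-4) = √(-1 - √5) + (4*3)*(-4) = √(-1 - √5) + 12*(-4) = √(-1 - √5) - 48 = -48 + √(-1 - √5)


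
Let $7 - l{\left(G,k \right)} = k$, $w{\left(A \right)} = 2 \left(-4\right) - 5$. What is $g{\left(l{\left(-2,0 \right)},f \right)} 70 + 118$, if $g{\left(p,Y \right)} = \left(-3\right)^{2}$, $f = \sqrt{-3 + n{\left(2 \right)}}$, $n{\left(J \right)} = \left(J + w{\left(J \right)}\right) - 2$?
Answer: $748$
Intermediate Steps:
$w{\left(A \right)} = -13$ ($w{\left(A \right)} = -8 - 5 = -13$)
$l{\left(G,k \right)} = 7 - k$
$n{\left(J \right)} = -15 + J$ ($n{\left(J \right)} = \left(J - 13\right) - 2 = \left(-13 + J\right) - 2 = -15 + J$)
$f = 4 i$ ($f = \sqrt{-3 + \left(-15 + 2\right)} = \sqrt{-3 - 13} = \sqrt{-16} = 4 i \approx 4.0 i$)
$g{\left(p,Y \right)} = 9$
$g{\left(l{\left(-2,0 \right)},f \right)} 70 + 118 = 9 \cdot 70 + 118 = 630 + 118 = 748$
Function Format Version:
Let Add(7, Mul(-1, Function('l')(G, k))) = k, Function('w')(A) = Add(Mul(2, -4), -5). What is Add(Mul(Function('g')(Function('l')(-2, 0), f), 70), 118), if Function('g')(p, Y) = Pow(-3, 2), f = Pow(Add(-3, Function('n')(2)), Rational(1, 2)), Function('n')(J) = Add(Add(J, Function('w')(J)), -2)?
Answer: 748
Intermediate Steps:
Function('w')(A) = -13 (Function('w')(A) = Add(-8, -5) = -13)
Function('l')(G, k) = Add(7, Mul(-1, k))
Function('n')(J) = Add(-15, J) (Function('n')(J) = Add(Add(J, -13), -2) = Add(Add(-13, J), -2) = Add(-15, J))
f = Mul(4, I) (f = Pow(Add(-3, Add(-15, 2)), Rational(1, 2)) = Pow(Add(-3, -13), Rational(1, 2)) = Pow(-16, Rational(1, 2)) = Mul(4, I) ≈ Mul(4.0000, I))
Function('g')(p, Y) = 9
Add(Mul(Function('g')(Function('l')(-2, 0), f), 70), 118) = Add(Mul(9, 70), 118) = Add(630, 118) = 748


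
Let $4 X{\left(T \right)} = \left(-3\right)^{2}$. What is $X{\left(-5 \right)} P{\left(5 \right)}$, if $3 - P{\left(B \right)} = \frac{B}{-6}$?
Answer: $\frac{69}{8} \approx 8.625$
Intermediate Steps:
$X{\left(T \right)} = \frac{9}{4}$ ($X{\left(T \right)} = \frac{\left(-3\right)^{2}}{4} = \frac{1}{4} \cdot 9 = \frac{9}{4}$)
$P{\left(B \right)} = 3 + \frac{B}{6}$ ($P{\left(B \right)} = 3 - \frac{B}{-6} = 3 - B \left(- \frac{1}{6}\right) = 3 - - \frac{B}{6} = 3 + \frac{B}{6}$)
$X{\left(-5 \right)} P{\left(5 \right)} = \frac{9 \left(3 + \frac{1}{6} \cdot 5\right)}{4} = \frac{9 \left(3 + \frac{5}{6}\right)}{4} = \frac{9}{4} \cdot \frac{23}{6} = \frac{69}{8}$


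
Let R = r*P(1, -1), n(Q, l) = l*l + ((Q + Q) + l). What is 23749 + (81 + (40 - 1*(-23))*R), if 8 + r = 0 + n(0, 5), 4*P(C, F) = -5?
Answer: 44195/2 ≈ 22098.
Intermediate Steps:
n(Q, l) = l + l² + 2*Q (n(Q, l) = l² + (2*Q + l) = l² + (l + 2*Q) = l + l² + 2*Q)
P(C, F) = -5/4 (P(C, F) = (¼)*(-5) = -5/4)
r = 22 (r = -8 + (0 + (5 + 5² + 2*0)) = -8 + (0 + (5 + 25 + 0)) = -8 + (0 + 30) = -8 + 30 = 22)
R = -55/2 (R = 22*(-5/4) = -55/2 ≈ -27.500)
23749 + (81 + (40 - 1*(-23))*R) = 23749 + (81 + (40 - 1*(-23))*(-55/2)) = 23749 + (81 + (40 + 23)*(-55/2)) = 23749 + (81 + 63*(-55/2)) = 23749 + (81 - 3465/2) = 23749 - 3303/2 = 44195/2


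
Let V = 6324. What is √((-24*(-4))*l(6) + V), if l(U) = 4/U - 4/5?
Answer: 14*√805/5 ≈ 79.443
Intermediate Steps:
l(U) = -⅘ + 4/U (l(U) = 4/U - 4*⅕ = 4/U - ⅘ = -⅘ + 4/U)
√((-24*(-4))*l(6) + V) = √((-24*(-4))*(-⅘ + 4/6) + 6324) = √(96*(-⅘ + 4*(⅙)) + 6324) = √(96*(-⅘ + ⅔) + 6324) = √(96*(-2/15) + 6324) = √(-64/5 + 6324) = √(31556/5) = 14*√805/5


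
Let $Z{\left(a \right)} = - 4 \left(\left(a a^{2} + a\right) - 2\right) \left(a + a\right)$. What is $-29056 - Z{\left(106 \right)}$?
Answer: $1010040704$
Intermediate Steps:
$Z{\left(a \right)} = 2 a \left(8 - 4 a - 4 a^{3}\right)$ ($Z{\left(a \right)} = - 4 \left(\left(a^{3} + a\right) - 2\right) 2 a = - 4 \left(\left(a + a^{3}\right) - 2\right) 2 a = - 4 \left(-2 + a + a^{3}\right) 2 a = \left(8 - 4 a - 4 a^{3}\right) 2 a = 2 a \left(8 - 4 a - 4 a^{3}\right)$)
$-29056 - Z{\left(106 \right)} = -29056 - 8 \cdot 106 \left(2 - 106 - 106^{3}\right) = -29056 - 8 \cdot 106 \left(2 - 106 - 1191016\right) = -29056 - 8 \cdot 106 \left(-1191120\right) = -29056 - -1010069760 = -29056 + 1010069760 = 1010040704$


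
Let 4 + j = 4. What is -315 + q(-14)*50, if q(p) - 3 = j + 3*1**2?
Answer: -15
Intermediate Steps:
j = 0 (j = -4 + 4 = 0)
q(p) = 6 (q(p) = 3 + (0 + 3*1**2) = 3 + (0 + 3*1) = 3 + (0 + 3) = 3 + 3 = 6)
-315 + q(-14)*50 = -315 + 6*50 = -315 + 300 = -15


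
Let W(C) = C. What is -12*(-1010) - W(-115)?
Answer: 12235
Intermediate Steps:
-12*(-1010) - W(-115) = -12*(-1010) - 1*(-115) = 12120 + 115 = 12235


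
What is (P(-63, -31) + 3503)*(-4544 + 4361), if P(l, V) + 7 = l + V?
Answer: -622566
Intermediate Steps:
P(l, V) = -7 + V + l (P(l, V) = -7 + (l + V) = -7 + (V + l) = -7 + V + l)
(P(-63, -31) + 3503)*(-4544 + 4361) = ((-7 - 31 - 63) + 3503)*(-4544 + 4361) = (-101 + 3503)*(-183) = 3402*(-183) = -622566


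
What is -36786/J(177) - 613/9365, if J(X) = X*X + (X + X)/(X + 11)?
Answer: -11396143933/9193629865 ≈ -1.2396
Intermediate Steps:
J(X) = X**2 + 2*X/(11 + X) (J(X) = X**2 + (2*X)/(11 + X) = X**2 + 2*X/(11 + X))
-36786/J(177) - 613/9365 = -36786*(11 + 177)/(177*(2 + 177**2 + 11*177)) - 613/9365 = -36786*188/(177*(2 + 31329 + 1947)) - 613*1/9365 = -36786/(177*(1/188)*33278) - 613/9365 = -36786/2945103/94 - 613/9365 = -36786*94/2945103 - 613/9365 = -1152628/981701 - 613/9365 = -11396143933/9193629865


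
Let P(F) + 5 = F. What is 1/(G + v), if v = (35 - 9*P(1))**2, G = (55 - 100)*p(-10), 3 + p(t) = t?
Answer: 1/5626 ≈ 0.00017775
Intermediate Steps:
P(F) = -5 + F
p(t) = -3 + t
G = 585 (G = (55 - 100)*(-3 - 10) = -45*(-13) = 585)
v = 5041 (v = (35 - 9*(-5 + 1))**2 = (35 - 9*(-4))**2 = (35 + 36)**2 = 71**2 = 5041)
1/(G + v) = 1/(585 + 5041) = 1/5626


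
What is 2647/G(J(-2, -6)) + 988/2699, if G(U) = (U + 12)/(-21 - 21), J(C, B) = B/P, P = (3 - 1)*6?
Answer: -600094528/62077 ≈ -9666.9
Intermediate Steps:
P = 12 (P = 2*6 = 12)
J(C, B) = B/12
G(U) = -2/7 - U/42 (G(U) = (12 + U)/(-42) = (12 + U)*(-1/42) = -2/7 - U/42)
2647/G(J(-2, -6)) + 988/2699 = 2647/(-2/7 - (-6)/504) + 988/2699 = 2647/(-2/7 - 1/42*(-½)) + 988*(1/2699) = 2647/(-2/7 + 1/84) + 988/2699 = 2647/(-23/84) + 988/2699 = 2647*(-84/23) + 988/2699 = -222348/23 + 988/2699 = -600094528/62077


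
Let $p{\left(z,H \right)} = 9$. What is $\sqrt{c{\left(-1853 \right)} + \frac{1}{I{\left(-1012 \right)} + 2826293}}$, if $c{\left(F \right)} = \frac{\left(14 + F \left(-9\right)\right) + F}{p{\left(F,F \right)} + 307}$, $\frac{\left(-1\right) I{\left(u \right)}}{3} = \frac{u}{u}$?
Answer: $\frac{\sqrt{585215637608990735}}{111638455} \approx 6.8524$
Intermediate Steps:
$I{\left(u \right)} = -3$ ($I{\left(u \right)} = - 3 \frac{u}{u} = \left(-3\right) 1 = -3$)
$c{\left(F \right)} = \frac{7}{158} - \frac{2 F}{79}$ ($c{\left(F \right)} = \frac{\left(14 + F \left(-9\right)\right) + F}{9 + 307} = \frac{\left(14 - 9 F\right) + F}{316} = \left(14 - 8 F\right) \frac{1}{316} = \frac{7}{158} - \frac{2 F}{79}$)
$\sqrt{c{\left(-1853 \right)} + \frac{1}{I{\left(-1012 \right)} + 2826293}} = \sqrt{\left(\frac{7}{158} - - \frac{3706}{79}\right) + \frac{1}{-3 + 2826293}} = \sqrt{\left(\frac{7}{158} + \frac{3706}{79}\right) + \frac{1}{2826290}} = \sqrt{\frac{7419}{158} + \frac{1}{2826290}} = \sqrt{\frac{5242061417}{111638455}} = \frac{\sqrt{585215637608990735}}{111638455}$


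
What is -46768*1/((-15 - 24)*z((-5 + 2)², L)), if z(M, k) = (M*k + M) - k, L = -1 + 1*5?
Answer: 46768/1599 ≈ 29.248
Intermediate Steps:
L = 4 (L = -1 + 5 = 4)
z(M, k) = M - k + M*k (z(M, k) = (M + M*k) - k = M - k + M*k)
-46768*1/((-15 - 24)*z((-5 + 2)², L)) = -46768*1/((-15 - 24)*((-5 + 2)² - 1*4 + (-5 + 2)²*4)) = -46768*(-1/(39*((-3)² - 4 + (-3)²*4))) = -46768*(-1/(39*(9 - 4 + 9*4))) = -46768*(-1/(39*(9 - 4 + 36))) = -46768/(41*(-39)) = -46768/(-1599) = -46768*(-1/1599) = 46768/1599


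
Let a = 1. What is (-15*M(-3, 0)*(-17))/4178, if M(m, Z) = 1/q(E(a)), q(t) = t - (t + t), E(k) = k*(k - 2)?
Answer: 255/4178 ≈ 0.061034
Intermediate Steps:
E(k) = k*(-2 + k)
q(t) = -t (q(t) = t - 2*t = -t)
M(m, Z) = 1 (M(m, Z) = 1/(-(-2 + 1)) = 1/(-(-1)) = 1/(-1*(-1)) = 1/1 = 1)
(-15*M(-3, 0)*(-17))/4178 = (-15*1*(-17))/4178 = -15*(-17)*(1/4178) = 255*(1/4178) = 255/4178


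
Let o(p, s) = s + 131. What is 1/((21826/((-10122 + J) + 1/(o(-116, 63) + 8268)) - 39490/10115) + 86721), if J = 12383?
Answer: 38705215409/3356777507474431 ≈ 1.1530e-5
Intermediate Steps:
o(p, s) = 131 + s
1/((21826/((-10122 + J) + 1/(o(-116, 63) + 8268)) - 39490/10115) + 86721) = 1/((21826/((-10122 + 12383) + 1/((131 + 63) + 8268)) - 39490/10115) + 86721) = 1/((21826/(2261 + 1/(194 + 8268)) - 39490*1/10115) + 86721) = 1/((21826/(2261 + 1/8462) - 7898/2023) + 86721) = 1/((21826/(19132583/8462) - 7898/2023) + 86721) = 1/((21826*(8462/19132583) - 7898/2023) + 86721) = 1/((184691612/19132583 - 7898/2023) + 86721) = 1/(222521990542/38705215409 + 86721) = 1/(3356777507474431/38705215409) = 38705215409/3356777507474431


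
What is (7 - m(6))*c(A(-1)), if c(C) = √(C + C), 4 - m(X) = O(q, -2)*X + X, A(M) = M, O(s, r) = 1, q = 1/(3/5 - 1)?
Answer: 15*I*√2 ≈ 21.213*I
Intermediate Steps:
q = -5/2 (q = 1/(3*(⅕) - 1) = 1/(⅗ - 1) = 1/(-⅖) = -5/2 ≈ -2.5000)
m(X) = 4 - 2*X (m(X) = 4 - (1*X + X) = 4 - (X + X) = 4 - 2*X)
c(C) = √2*√C (c(C) = √(2*C) = √2*√C)
(7 - m(6))*c(A(-1)) = (7 - (4 - 2*6))*(√2*√(-1)) = (7 - (4 - 12))*(√2*I) = (7 - 1*(-8))*(I*√2) = (7 + 8)*(I*√2) = 15*(I*√2) = 15*I*√2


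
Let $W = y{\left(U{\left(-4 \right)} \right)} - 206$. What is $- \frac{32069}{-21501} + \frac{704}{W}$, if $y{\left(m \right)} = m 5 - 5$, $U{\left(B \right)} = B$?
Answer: $- \frac{234205}{150507} \approx -1.5561$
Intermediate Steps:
$y{\left(m \right)} = -5 + 5 m$ ($y{\left(m \right)} = 5 m - 5 = -5 + 5 m$)
$W = -231$ ($W = \left(-5 + 5 \left(-4\right)\right) - 206 = \left(-5 - 20\right) - 206 = -25 - 206 = -231$)
$- \frac{32069}{-21501} + \frac{704}{W} = - \frac{32069}{-21501} + \frac{704}{-231} = \left(-32069\right) \left(- \frac{1}{21501}\right) + 704 \left(- \frac{1}{231}\right) = \frac{32069}{21501} - \frac{64}{21} = - \frac{234205}{150507}$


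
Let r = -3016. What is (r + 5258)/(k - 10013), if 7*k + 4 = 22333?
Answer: -7847/23881 ≈ -0.32859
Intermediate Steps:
k = 22329/7 (k = -4/7 + (⅐)*22333 = -4/7 + 22333/7 = 22329/7 ≈ 3189.9)
(r + 5258)/(k - 10013) = (-3016 + 5258)/(22329/7 - 10013) = 2242/(-47762/7) = 2242*(-7/47762) = -7847/23881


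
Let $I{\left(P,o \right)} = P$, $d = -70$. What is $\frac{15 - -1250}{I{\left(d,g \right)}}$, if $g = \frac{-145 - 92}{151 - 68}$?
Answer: $- \frac{253}{14} \approx -18.071$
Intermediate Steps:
$g = - \frac{237}{83} \approx -2.8554$
$\frac{15 - -1250}{I{\left(d,g \right)}} = \frac{15 - -1250}{-70} = \left(15 + 1250\right) \left(- \frac{1}{70}\right) = 1265 \left(- \frac{1}{70}\right) = - \frac{253}{14}$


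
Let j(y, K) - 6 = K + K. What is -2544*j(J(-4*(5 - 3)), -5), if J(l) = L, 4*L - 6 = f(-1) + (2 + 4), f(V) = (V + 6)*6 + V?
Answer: 10176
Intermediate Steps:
f(V) = 36 + 7*V (f(V) = (6 + V)*6 + V = (36 + 6*V) + V = 36 + 7*V)
L = 41/4 (L = 3/2 + ((36 + 7*(-1)) + (2 + 4))/4 = 3/2 + ((36 - 7) + 6)/4 = 3/2 + (29 + 6)/4 = 3/2 + (1/4)*35 = 3/2 + 35/4 = 41/4 ≈ 10.250)
J(l) = 41/4
j(y, K) = 6 + 2*K (j(y, K) = 6 + (K + K) = 6 + 2*K)
-2544*j(J(-4*(5 - 3)), -5) = -2544*(6 + 2*(-5)) = -2544*(6 - 10) = -2544*(-4) = 10176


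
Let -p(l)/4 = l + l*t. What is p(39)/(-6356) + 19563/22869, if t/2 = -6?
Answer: 1013086/1730421 ≈ 0.58546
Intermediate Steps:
t = -12 (t = 2*(-6) = -12)
p(l) = 44*l (p(l) = -4*(l + l*(-12)) = -4*(l - 12*l) = -(-44)*l = 44*l)
p(39)/(-6356) + 19563/22869 = (44*39)/(-6356) + 19563/22869 = 1716*(-1/6356) + 19563*(1/22869) = -429/1589 + 6521/7623 = 1013086/1730421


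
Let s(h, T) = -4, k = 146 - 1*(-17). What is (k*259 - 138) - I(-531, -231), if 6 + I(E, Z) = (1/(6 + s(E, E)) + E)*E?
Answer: -479221/2 ≈ -2.3961e+5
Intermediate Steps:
k = 163 (k = 146 + 17 = 163)
I(E, Z) = -6 + E*(1/2 + E) (I(E, Z) = -6 + (1/(6 - 4) + E)*E = -6 + (1/2 + E)*E = -6 + E*(1/2 + E))
(k*259 - 138) - I(-531, -231) = (163*259 - 138) - (-6 + (-531)**2 + (1/2)*(-531)) = (42217 - 138) - (-6 + 281961 - 531/2) = 42079 - 1*563379/2 = 42079 - 563379/2 = -479221/2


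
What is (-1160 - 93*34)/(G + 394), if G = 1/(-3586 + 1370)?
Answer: -9577552/873103 ≈ -10.970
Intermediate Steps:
G = -1/2216 (G = 1/(-2216) = -1/2216 ≈ -0.00045126)
(-1160 - 93*34)/(G + 394) = (-1160 - 93*34)/(-1/2216 + 394) = (-1160 - 3162)/(873103/2216) = -4322*2216/873103 = -9577552/873103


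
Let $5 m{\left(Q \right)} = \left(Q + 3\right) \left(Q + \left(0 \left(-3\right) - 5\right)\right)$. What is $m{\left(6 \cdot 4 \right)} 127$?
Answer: $\frac{65151}{5} \approx 13030.0$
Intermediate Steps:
$m{\left(Q \right)} = \frac{\left(-5 + Q\right) \left(3 + Q\right)}{5}$ ($m{\left(Q \right)} = \frac{\left(Q + 3\right) \left(Q + \left(0 \left(-3\right) - 5\right)\right)}{5} = \frac{\left(3 + Q\right) \left(Q + \left(0 - 5\right)\right)}{5} = \frac{\left(3 + Q\right) \left(Q - 5\right)}{5} = \frac{\left(3 + Q\right) \left(-5 + Q\right)}{5} = \frac{\left(-5 + Q\right) \left(3 + Q\right)}{5}$)
$m{\left(6 \cdot 4 \right)} 127 = \left(-3 - \frac{2 \cdot 6 \cdot 4}{5} + \frac{\left(6 \cdot 4\right)^{2}}{5}\right) 127 = \left(-3 - \frac{48}{5} + \frac{24^{2}}{5}\right) 127 = \left(-3 - \frac{48}{5} + \frac{1}{5} \cdot 576\right) 127 = \left(-3 - \frac{48}{5} + \frac{576}{5}\right) 127 = \frac{513}{5} \cdot 127 = \frac{65151}{5}$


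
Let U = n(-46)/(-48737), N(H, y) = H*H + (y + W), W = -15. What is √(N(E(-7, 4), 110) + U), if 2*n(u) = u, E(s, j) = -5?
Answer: √538821439/2119 ≈ 10.954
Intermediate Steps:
n(u) = u/2
N(H, y) = -15 + y + H² (N(H, y) = H*H + (y - 15) = H² + (-15 + y) = -15 + y + H²)
U = 1/2119 (U = ((½)*(-46))/(-48737) = -23*(-1/48737) = 1/2119 ≈ 0.00047192)
√(N(E(-7, 4), 110) + U) = √((-15 + 110 + (-5)²) + 1/2119) = √((-15 + 110 + 25) + 1/2119) = √(120 + 1/2119) = √(254281/2119) = √538821439/2119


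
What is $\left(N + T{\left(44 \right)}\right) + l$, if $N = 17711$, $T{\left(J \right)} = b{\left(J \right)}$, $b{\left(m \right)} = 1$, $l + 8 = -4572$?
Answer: $13132$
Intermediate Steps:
$l = -4580$ ($l = -8 - 4572 = -4580$)
$T{\left(J \right)} = 1$
$\left(N + T{\left(44 \right)}\right) + l = \left(17711 + 1\right) - 4580 = 17712 - 4580 = 13132$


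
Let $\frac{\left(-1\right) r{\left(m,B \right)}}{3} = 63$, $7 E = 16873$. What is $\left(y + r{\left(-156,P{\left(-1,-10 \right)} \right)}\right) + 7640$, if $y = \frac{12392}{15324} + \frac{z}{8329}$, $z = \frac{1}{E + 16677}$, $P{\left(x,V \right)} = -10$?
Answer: $\frac{31769631271354709}{4263345007188} \approx 7451.8$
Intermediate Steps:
$E = \frac{16873}{7}$ ($E = \frac{1}{7} \cdot 16873 = \frac{16873}{7} \approx 2410.4$)
$z = \frac{7}{133612}$ ($z = \frac{1}{\frac{16873}{7} + 16677} = \frac{1}{\frac{133612}{7}} = \frac{7}{133612} \approx 5.2391 \cdot 10^{-5}$)
$r{\left(m,B \right)} = -189$ ($r{\left(m,B \right)} = \left(-3\right) 63 = -189$)
$y = \frac{3447622796921}{4263345007188}$ ($y = \frac{12392}{15324} + \frac{7}{133612 \cdot 8329} = 12392 \cdot \frac{1}{15324} + \frac{7}{133612} \cdot \frac{1}{8329} = \frac{3098}{3831} + \frac{7}{1112854348} = \frac{3447622796921}{4263345007188} \approx 0.80867$)
$\left(y + r{\left(-156,P{\left(-1,-10 \right)} \right)}\right) + 7640 = \left(\frac{3447622796921}{4263345007188} - 189\right) + 7640 = - \frac{802324583561611}{4263345007188} + 7640 = \frac{31769631271354709}{4263345007188}$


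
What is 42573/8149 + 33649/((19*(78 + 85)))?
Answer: 21371278/1328287 ≈ 16.089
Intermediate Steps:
42573/8149 + 33649/((19*(78 + 85))) = 42573*(1/8149) + 33649/((19*163)) = 42573/8149 + 33649/3097 = 42573/8149 + 33649*(1/3097) = 42573/8149 + 1771/163 = 21371278/1328287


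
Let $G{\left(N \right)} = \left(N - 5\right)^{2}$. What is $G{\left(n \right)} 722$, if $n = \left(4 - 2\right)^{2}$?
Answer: $722$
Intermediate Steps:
$n = 4$ ($n = 2^{2} = 4$)
$G{\left(N \right)} = \left(-5 + N\right)^{2}$
$G{\left(n \right)} 722 = \left(-5 + 4\right)^{2} \cdot 722 = \left(-1\right)^{2} \cdot 722 = 1 \cdot 722 = 722$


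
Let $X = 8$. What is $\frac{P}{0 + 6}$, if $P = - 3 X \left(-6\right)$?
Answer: $24$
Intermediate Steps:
$P = 144$ ($P = \left(-3\right) 8 \left(-6\right) = \left(-24\right) \left(-6\right) = 144$)
$\frac{P}{0 + 6} = \frac{1}{0 + 6} \cdot 144 = \frac{1}{6} \cdot 144 = 24$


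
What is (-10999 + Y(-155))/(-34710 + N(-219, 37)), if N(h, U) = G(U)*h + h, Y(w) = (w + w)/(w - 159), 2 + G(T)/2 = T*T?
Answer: 1726688/99486975 ≈ 0.017356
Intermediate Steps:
G(T) = -4 + 2*T² (G(T) = -4 + 2*(T*T) = -4 + 2*T²)
Y(w) = 2*w/(-159 + w) (Y(w) = (2*w)/(-159 + w) = 2*w/(-159 + w))
N(h, U) = h + h*(-4 + 2*U²) (N(h, U) = (-4 + 2*U²)*h + h = h*(-4 + 2*U²) + h = h + h*(-4 + 2*U²))
(-10999 + Y(-155))/(-34710 + N(-219, 37)) = (-10999 + 2*(-155)/(-159 - 155))/(-34710 - 219*(-3 + 2*37²)) = (-10999 + 2*(-155)/(-314))/(-34710 - 219*(-3 + 2*1369)) = (-10999 + 2*(-155)*(-1/314))/(-34710 - 219*(-3 + 2738)) = (-10999 + 155/157)/(-34710 - 219*2735) = -1726688/(157*(-34710 - 598965)) = -1726688/157/(-633675) = -1726688/157*(-1/633675) = 1726688/99486975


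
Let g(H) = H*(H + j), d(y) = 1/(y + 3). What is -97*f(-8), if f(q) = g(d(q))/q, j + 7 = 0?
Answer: 873/50 ≈ 17.460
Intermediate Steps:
j = -7 (j = -7 + 0 = -7)
d(y) = 1/(3 + y)
g(H) = H*(-7 + H) (g(H) = H*(H - 7) = H*(-7 + H))
f(q) = (-7 + 1/(3 + q))/(q*(3 + q)) (f(q) = ((-7 + 1/(3 + q))/(3 + q))/q = (-7 + 1/(3 + q))/(q*(3 + q)))
-97*f(-8) = -97*(-20 - 7*(-8))/((-8)*(3 - 8)²) = -(-97)*(-20 + 56)/(8*(-5)²) = -(-97)*36/(8*25) = -97*(-9/50) = 873/50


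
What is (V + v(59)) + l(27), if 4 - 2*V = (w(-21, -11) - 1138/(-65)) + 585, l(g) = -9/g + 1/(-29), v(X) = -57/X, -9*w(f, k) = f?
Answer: -33559619/111215 ≈ -301.75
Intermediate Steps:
w(f, k) = -f/9
l(g) = -1/29 - 9/g (l(g) = -9/g + 1*(-1/29) = -9/g - 1/29 = -1/29 - 9/g)
V = -58582/195 (V = 2 - ((-1/9*(-21) - 1138/(-65)) + 585)/2 = 2 - ((7/3 - 1138*(-1/65)) + 585)/2 = 2 - ((7/3 + 1138/65) + 585)/2 = 2 - (3869/195 + 585)/2 = 2 - 1/2*117944/195 = 2 - 58972/195 = -58582/195 ≈ -300.42)
(V + v(59)) + l(27) = (-58582/195 - 57/59) + (1/29)*(-261 - 1*27)/27 = (-58582/195 - 57*1/59) + (1/29)*(1/27)*(-261 - 27) = (-58582/195 - 57/59) + (1/29)*(1/27)*(-288) = -3467453/11505 - 32/87 = -33559619/111215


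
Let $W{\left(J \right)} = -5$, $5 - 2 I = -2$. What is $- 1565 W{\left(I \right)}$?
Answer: $7825$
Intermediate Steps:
$I = \frac{7}{2}$ ($I = \frac{5}{2} - -1 = \frac{5}{2} + 1 = \frac{7}{2} \approx 3.5$)
$- 1565 W{\left(I \right)} = \left(-1565\right) \left(-5\right) = 7825$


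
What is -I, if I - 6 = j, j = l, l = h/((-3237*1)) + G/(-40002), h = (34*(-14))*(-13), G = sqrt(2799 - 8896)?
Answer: -1018/249 + I*sqrt(6097)/40002 ≈ -4.0884 + 0.001952*I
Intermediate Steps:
G = I*sqrt(6097) (G = sqrt(-6097) = I*sqrt(6097) ≈ 78.083*I)
h = 6188 (h = -476*(-13) = 6188)
l = -476/249 - I*sqrt(6097)/40002 (l = 6188/((-3237*1)) + (I*sqrt(6097))/(-40002) = 6188/(-3237) + (I*sqrt(6097))*(-1/40002) = 6188*(-1/3237) - I*sqrt(6097)/40002 = -476/249 - I*sqrt(6097)/40002 ≈ -1.9116 - 0.001952*I)
j = -476/249 - I*sqrt(6097)/40002 ≈ -1.9116 - 0.001952*I
I = 1018/249 - I*sqrt(6097)/40002 (I = 6 + (-476/249 - I*sqrt(6097)/40002) = 1018/249 - I*sqrt(6097)/40002 ≈ 4.0884 - 0.001952*I)
-I = -(1018/249 - I*sqrt(6097)/40002) = -1018/249 + I*sqrt(6097)/40002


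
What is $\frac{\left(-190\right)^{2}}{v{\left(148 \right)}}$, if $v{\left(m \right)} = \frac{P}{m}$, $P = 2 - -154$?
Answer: $\frac{1335700}{39} \approx 34249.0$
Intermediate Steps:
$P = 156$ ($P = 2 + 154 = 156$)
$v{\left(m \right)} = \frac{156}{m}$
$\frac{\left(-190\right)^{2}}{v{\left(148 \right)}} = \frac{\left(-190\right)^{2}}{156 \cdot \frac{1}{148}} = \frac{36100}{156 \cdot \frac{1}{148}} = \frac{36100}{\frac{39}{37}} = 36100 \cdot \frac{37}{39} = \frac{1335700}{39}$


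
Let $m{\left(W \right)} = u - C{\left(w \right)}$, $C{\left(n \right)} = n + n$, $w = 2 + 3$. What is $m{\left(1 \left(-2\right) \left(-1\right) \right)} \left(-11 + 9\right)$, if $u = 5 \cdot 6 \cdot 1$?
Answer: $-40$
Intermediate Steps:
$w = 5$
$u = 30$ ($u = 30 \cdot 1 = 30$)
$C{\left(n \right)} = 2 n$
$m{\left(W \right)} = 20$ ($m{\left(W \right)} = 30 - 2 \cdot 5 = 30 - 10 = 20$)
$m{\left(1 \left(-2\right) \left(-1\right) \right)} \left(-11 + 9\right) = 20 \left(-11 + 9\right) = 20 \left(-2\right) = -40$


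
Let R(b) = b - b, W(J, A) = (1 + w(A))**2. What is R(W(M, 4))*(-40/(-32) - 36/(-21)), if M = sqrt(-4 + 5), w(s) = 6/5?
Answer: 0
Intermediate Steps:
w(s) = 6/5 (w(s) = 6*(1/5) = 6/5)
M = 1 (M = sqrt(1) = 1)
W(J, A) = 121/25 (W(J, A) = (1 + 6/5)**2 = (11/5)**2 = 121/25)
R(b) = 0
R(W(M, 4))*(-40/(-32) - 36/(-21)) = 0*(-40/(-32) - 36/(-21)) = 0*(-40*(-1/32) - 36*(-1/21)) = 0*(5/4 + 12/7) = 0*(83/28) = 0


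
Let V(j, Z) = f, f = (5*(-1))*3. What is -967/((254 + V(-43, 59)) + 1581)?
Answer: -967/1820 ≈ -0.53132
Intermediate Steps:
f = -15 (f = -5*3 = -15)
V(j, Z) = -15
-967/((254 + V(-43, 59)) + 1581) = -967/((254 - 15) + 1581) = -967/(239 + 1581) = -967/1820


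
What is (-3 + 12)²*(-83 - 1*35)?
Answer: -9558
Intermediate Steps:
(-3 + 12)²*(-83 - 1*35) = 9²*(-83 - 35) = 81*(-118) = -9558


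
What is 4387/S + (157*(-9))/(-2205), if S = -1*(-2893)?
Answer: 1529016/708785 ≈ 2.1572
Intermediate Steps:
S = 2893
4387/S + (157*(-9))/(-2205) = 4387/2893 + (157*(-9))/(-2205) = 4387*(1/2893) - 1413*(-1/2205) = 4387/2893 + 157/245 = 1529016/708785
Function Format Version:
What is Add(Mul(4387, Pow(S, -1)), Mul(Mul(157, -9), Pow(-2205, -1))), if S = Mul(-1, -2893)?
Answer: Rational(1529016, 708785) ≈ 2.1572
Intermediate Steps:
S = 2893
Add(Mul(4387, Pow(S, -1)), Mul(Mul(157, -9), Pow(-2205, -1))) = Add(Mul(4387, Pow(2893, -1)), Mul(Mul(157, -9), Pow(-2205, -1))) = Add(Mul(4387, Rational(1, 2893)), Mul(-1413, Rational(-1, 2205))) = Add(Rational(4387, 2893), Rational(157, 245)) = Rational(1529016, 708785)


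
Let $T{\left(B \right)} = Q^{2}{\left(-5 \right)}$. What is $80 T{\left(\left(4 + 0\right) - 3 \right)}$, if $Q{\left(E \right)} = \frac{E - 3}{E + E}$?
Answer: $\frac{256}{5} \approx 51.2$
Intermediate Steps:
$Q{\left(E \right)} = \frac{-3 + E}{2 E}$
$T{\left(B \right)} = \frac{16}{25}$ ($T{\left(B \right)} = \left(\frac{-3 - 5}{2 \left(-5\right)}\right)^{2} = \left(\frac{1}{2} \left(- \frac{1}{5}\right) \left(-8\right)\right)^{2} = \left(\frac{4}{5}\right)^{2} = \frac{16}{25}$)
$80 T{\left(\left(4 + 0\right) - 3 \right)} = 80 \cdot \frac{16}{25} = \frac{256}{5}$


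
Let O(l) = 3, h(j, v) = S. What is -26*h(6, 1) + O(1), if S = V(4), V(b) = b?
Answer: -101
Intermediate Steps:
S = 4
h(j, v) = 4
-26*h(6, 1) + O(1) = -26*4 + 3 = -104 + 3 = -101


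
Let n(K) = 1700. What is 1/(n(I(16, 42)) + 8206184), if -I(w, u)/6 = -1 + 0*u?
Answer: 1/8207884 ≈ 1.2183e-7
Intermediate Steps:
I(w, u) = 6 (I(w, u) = -6*(-1 + 0*u) = -6*(-1 + 0) = -6*(-1) = 6)
1/(n(I(16, 42)) + 8206184) = 1/(1700 + 8206184) = 1/8207884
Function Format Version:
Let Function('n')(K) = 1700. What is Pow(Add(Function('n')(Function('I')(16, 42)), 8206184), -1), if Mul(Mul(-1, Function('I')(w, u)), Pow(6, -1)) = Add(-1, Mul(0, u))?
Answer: Rational(1, 8207884) ≈ 1.2183e-7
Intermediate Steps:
Function('I')(w, u) = 6 (Function('I')(w, u) = Mul(-6, Add(-1, Mul(0, u))) = Mul(-6, Add(-1, 0)) = Mul(-6, -1) = 6)
Pow(Add(Function('n')(Function('I')(16, 42)), 8206184), -1) = Pow(Add(1700, 8206184), -1) = Pow(8207884, -1) = Rational(1, 8207884)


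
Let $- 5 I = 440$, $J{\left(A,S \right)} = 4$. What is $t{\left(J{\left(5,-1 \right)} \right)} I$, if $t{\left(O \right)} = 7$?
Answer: $-616$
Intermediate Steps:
$I = -88$ ($I = \left(- \frac{1}{5}\right) 440 = -88$)
$t{\left(J{\left(5,-1 \right)} \right)} I = 7 \left(-88\right) = -616$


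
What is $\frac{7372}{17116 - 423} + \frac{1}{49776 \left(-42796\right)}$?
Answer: $\frac{15703935350219}{35559657227328} \approx 0.44162$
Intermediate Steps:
$\frac{7372}{17116 - 423} + \frac{1}{49776 \left(-42796\right)} = \frac{7372}{16693} + \frac{1}{49776} \left(- \frac{1}{42796}\right) = 7372 \cdot \frac{1}{16693} - \frac{1}{2130213696} = \frac{7372}{16693} - \frac{1}{2130213696} = \frac{15703935350219}{35559657227328}$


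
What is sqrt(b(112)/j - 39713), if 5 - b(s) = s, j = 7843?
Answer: I*sqrt(2442852668938)/7843 ≈ 199.28*I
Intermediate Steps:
b(s) = 5 - s
sqrt(b(112)/j - 39713) = sqrt((5 - 1*112)/7843 - 39713) = sqrt((5 - 112)*(1/7843) - 39713) = sqrt(-107*1/7843 - 39713) = sqrt(-107/7843 - 39713) = sqrt(-311469166/7843) = I*sqrt(2442852668938)/7843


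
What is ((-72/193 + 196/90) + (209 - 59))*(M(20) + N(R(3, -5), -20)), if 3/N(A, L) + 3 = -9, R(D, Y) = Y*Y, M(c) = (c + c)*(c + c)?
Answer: 234349866/965 ≈ 2.4285e+5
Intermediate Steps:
M(c) = 4*c² (M(c) = (2*c)*(2*c) = 4*c²)
R(D, Y) = Y²
N(A, L) = -¼ (N(A, L) = 3/(-3 - 9) = 3/(-12) = 3*(-1/12) = -¼)
((-72/193 + 196/90) + (209 - 59))*(M(20) + N(R(3, -5), -20)) = ((-72/193 + 196/90) + (209 - 59))*(4*20² - ¼) = ((-72*1/193 + 196*(1/90)) + 150)*(4*400 - ¼) = ((-72/193 + 98/45) + 150)*(1600 - ¼) = (15674/8685 + 150)*(6399/4) = (1318424/8685)*(6399/4) = 234349866/965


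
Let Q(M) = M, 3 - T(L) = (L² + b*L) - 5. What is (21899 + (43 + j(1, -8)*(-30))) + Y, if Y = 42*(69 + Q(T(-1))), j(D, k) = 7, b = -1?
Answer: 24882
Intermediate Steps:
T(L) = 8 + L - L² (T(L) = 3 - ((L² - L) - 5) = 3 - (-5 + L² - L) = 3 + (5 + L - L²) = 8 + L - L²)
Y = 3150 (Y = 42*(69 + (8 - 1 - 1*(-1)²)) = 42*(69 + (8 - 1 - 1*1)) = 42*(69 + (8 - 1 - 1)) = 42*(69 + 6) = 42*75 = 3150)
(21899 + (43 + j(1, -8)*(-30))) + Y = (21899 + (43 + 7*(-30))) + 3150 = (21899 + (43 - 210)) + 3150 = (21899 - 167) + 3150 = 21732 + 3150 = 24882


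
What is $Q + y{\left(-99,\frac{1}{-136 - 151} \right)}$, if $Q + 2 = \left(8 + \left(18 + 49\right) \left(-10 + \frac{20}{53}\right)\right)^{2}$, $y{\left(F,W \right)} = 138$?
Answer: $\frac{1139174540}{2809} \approx 4.0554 \cdot 10^{5}$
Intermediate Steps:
$Q = \frac{1138786898}{2809}$ ($Q = -2 + \left(8 + \left(18 + 49\right) \left(-10 + \frac{20}{53}\right)\right)^{2} = -2 + \left(8 + 67 \left(-10 + 20 \cdot \frac{1}{53}\right)\right)^{2} = -2 + \left(8 + 67 \left(-10 + \frac{20}{53}\right)\right)^{2} = -2 + \left(8 + 67 \left(- \frac{510}{53}\right)\right)^{2} = -2 + \left(8 - \frac{34170}{53}\right)^{2} = -2 + \left(- \frac{33746}{53}\right)^{2} = -2 + \frac{1138792516}{2809} = \frac{1138786898}{2809} \approx 4.0541 \cdot 10^{5}$)
$Q + y{\left(-99,\frac{1}{-136 - 151} \right)} = \frac{1138786898}{2809} + 138 = \frac{1139174540}{2809}$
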